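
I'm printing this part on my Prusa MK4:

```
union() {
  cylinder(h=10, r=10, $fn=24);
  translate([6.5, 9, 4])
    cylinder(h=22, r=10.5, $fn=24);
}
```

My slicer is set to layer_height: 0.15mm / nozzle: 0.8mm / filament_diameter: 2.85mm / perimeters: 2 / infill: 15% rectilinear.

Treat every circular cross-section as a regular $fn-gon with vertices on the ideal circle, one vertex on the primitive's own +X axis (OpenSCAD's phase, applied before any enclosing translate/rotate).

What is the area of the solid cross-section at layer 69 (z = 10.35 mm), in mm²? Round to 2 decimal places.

342.42 mm²

At z = 10.35 mm: the cylinder is absent (z outside [0, 10]); the r=10.5 cylinder at (6.5, 9) gives a regular 24-gon of circumradius 10.5 (constant along its height) (area = (24/2)·10.500²·sin(360°/24) = 342.42 mm²); Combining (union): only the r=10.5 cylinder at (6.5, 9) is present, so the union is just that shape — area = 342.42 mm². Overall, the cross-section is a single solid region. Net area = 342.42 mm².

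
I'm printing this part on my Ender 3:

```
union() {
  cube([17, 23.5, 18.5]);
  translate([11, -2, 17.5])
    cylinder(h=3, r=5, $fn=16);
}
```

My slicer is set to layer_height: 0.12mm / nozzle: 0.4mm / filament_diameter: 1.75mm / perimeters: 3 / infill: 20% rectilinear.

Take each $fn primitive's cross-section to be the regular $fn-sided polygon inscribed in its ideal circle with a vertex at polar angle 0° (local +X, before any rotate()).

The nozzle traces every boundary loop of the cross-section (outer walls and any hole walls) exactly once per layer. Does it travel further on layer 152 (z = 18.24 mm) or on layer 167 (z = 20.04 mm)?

layer 152 (z = 18.24 mm)

Layer 152 (z = 18.24): the cube (footprint 17×23.5) is included at this height (perimeter 81.00 mm); the cylinder at (11, -2): section is a regular 16-gon, circumradius r=5 (perimeter = 2·16·5.000·sin(180°/16) = 31.21 mm); Combining (union): the regions partially overlap (shared area 19.07 mm²), so the edge portions inside another operand are dropped and the merged outline is re-measured after clipping — boundary = 91.59 mm. So its perimeter = 91.59 mm. Layer 167 (z = 20.04): the cube does not reach this height (z outside [0, 18.5]); the r=5 cylinder at (11, -2) contributes a regular 16-gon of circumradius 5 (perimeter = 2·16·5.000·sin(180°/16) = 31.21 mm); Taking the union: only the r=5 cylinder at (11, -2) is present, so the union is just that shape — boundary = 31.21 mm. So its perimeter = 31.21 mm. Layer 152 is larger (91.59 vs 31.21 mm).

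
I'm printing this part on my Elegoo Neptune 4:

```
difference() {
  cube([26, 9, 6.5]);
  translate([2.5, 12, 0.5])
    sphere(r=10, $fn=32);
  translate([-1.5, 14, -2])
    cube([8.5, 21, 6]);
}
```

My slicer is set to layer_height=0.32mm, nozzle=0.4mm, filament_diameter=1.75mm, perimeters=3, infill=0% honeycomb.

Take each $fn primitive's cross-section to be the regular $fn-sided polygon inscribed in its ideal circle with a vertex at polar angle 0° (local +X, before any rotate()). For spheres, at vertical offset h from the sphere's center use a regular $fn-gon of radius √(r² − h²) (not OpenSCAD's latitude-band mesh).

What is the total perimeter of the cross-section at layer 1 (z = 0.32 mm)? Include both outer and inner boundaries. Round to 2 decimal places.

At z = 0.32 mm: the cube (footprint 26×9) is included at this height (perimeter 70.00 mm); the sphere at (2.5, 12): section is a regular 32-gon, circumradius = √(r²−h²) = √(10²−0.18²) = 9.998 (perimeter = 2·32·9.998·sin(180°/32) = 62.72 mm); the 8.5×21 cube at (-1.5, 14) contributes its full rectangle (perimeter 59.00 mm); Subtracting the remaining from the first: starting from the 26×9 cube, the r=10 sphere at (2.5, 12) partially overlaps it — only the 65.73 mm² overlap (of its 312.04 mm²) is removed, clipping the outline; the 8.5×21 cube at (-1.5, 14) misses the remaining region (no effect) — boundary = 66.53 mm. Overall, the cross-section is a single solid region. Total boundary length (outer) = 66.53 mm.

66.53 mm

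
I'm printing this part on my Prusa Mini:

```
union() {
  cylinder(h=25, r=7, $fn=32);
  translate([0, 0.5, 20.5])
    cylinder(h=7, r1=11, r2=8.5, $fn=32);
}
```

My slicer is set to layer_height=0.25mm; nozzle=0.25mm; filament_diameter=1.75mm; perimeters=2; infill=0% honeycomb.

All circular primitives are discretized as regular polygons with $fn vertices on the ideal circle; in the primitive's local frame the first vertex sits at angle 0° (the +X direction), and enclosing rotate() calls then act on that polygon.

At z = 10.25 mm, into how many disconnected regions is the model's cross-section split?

1

At z = 10.25 mm: the r=7 cylinder gives a regular 32-gon of circumradius 7 (constant along its height); the cone at (0, 0.5) does not reach this height (z outside [20.5, 27.5]); Combining (union): only the r=7 cylinder is present, so the union is just that shape — 1 connected region. The result has 1 disconnected region.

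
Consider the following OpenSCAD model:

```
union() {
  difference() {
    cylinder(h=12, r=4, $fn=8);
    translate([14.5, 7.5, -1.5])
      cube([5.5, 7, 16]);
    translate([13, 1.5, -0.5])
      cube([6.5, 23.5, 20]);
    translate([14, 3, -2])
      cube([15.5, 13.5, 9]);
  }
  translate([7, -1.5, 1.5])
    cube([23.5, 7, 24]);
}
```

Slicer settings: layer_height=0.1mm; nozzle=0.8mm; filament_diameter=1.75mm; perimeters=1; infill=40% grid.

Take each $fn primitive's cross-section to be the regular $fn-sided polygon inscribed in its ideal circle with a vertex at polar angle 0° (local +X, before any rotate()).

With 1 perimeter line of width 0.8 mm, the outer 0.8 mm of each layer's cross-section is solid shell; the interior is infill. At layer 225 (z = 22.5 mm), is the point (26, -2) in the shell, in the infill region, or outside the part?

At z = 22.5 mm: the cylinder does not reach this height (z outside [0, 12]); the cube at (14.5, 7.5) does not reach this height (z outside [-1.5, 14.5]); the cube at (13, 1.5) does not reach this height (z outside [-0.5, 19.5]); the cube at (14, 3) does not reach this height (z outside [-2, 7]); Taking the first minus the rest: the first operand is absent here, so nothing remains; the cube at (7, -1.5) (footprint 23.5×7) is included at this height; Taking the union: only the 23.5×7 cube at (7, -1.5) is present, so the union is just that shape — 1 connected region. Overall, the cross-section is a single solid region. The nearest boundary edge runs (7.00, -1.50)→(30.50, -1.50); distance from the point to it = 0.50 mm. The point is not inside any of the regions above, so it lies outside the cross-section (0.50 mm from the nearest boundary).

outside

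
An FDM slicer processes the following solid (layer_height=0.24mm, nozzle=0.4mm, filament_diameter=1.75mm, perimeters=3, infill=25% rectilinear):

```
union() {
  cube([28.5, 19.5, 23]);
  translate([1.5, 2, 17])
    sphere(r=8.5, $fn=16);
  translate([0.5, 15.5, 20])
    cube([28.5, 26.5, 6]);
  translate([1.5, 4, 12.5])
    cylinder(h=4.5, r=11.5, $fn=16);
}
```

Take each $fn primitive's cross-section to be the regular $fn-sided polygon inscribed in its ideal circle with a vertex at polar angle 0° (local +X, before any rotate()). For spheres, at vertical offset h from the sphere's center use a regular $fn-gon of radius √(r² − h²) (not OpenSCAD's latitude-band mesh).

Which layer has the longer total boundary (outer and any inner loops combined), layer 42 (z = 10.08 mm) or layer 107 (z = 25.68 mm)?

layer 107 (z = 25.68 mm)

Layer 42 (z = 10.08): the cube (footprint 28.5×19.5) is included at this height (perimeter 96.00 mm); the r=8.5 sphere at (1.5, 2) slices to a regular 16-gon of circumradius 4.936 (√(r²−h²) with h=6.92 from center) (perimeter = 2·16·4.936·sin(180°/16) = 30.81 mm); the cube at (0.5, 15.5) is not intersected at this z (z outside [20, 26]); the cylinder at (1.5, 4) does not reach this height (z outside [12.5, 17]); Merging all regions: the regions partially overlap (shared area 38.30 mm²), so the edge portions inside another operand are dropped and the merged outline is re-measured after clipping — boundary = 102.90 mm. So its perimeter = 102.90 mm. Layer 107 (z = 25.68): the cube is absent (z outside [0, 23]); the sphere at (1.5, 2) is not intersected at this z (|z−center|=8.680 > r=8.5); the cube at (0.5, 15.5) (footprint 28.5×26.5) is included at this height (perimeter 110.00 mm); the cylinder at (1.5, 4) does not reach this height (z outside [12.5, 17]); Taking the union: only the 28.5×26.5 cube at (0.5, 15.5) is present, so the union is just that shape — boundary = 110.00 mm. So its perimeter = 110.00 mm. Layer 107 is larger (110.00 vs 102.90 mm).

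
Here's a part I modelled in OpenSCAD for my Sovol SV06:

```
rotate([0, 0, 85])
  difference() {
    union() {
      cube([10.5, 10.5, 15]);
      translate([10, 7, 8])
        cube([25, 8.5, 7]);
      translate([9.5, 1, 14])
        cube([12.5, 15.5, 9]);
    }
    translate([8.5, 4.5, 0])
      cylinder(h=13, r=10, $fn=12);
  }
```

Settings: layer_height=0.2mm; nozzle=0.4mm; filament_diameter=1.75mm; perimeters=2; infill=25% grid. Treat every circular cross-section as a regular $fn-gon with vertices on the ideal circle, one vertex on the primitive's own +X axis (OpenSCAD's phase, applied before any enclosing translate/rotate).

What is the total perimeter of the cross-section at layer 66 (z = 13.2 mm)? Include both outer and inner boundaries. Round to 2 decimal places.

101.00 mm

At z = 13.2 mm: the 10.5×10.5 cube contributes its full rectangle (perimeter 42.00 mm); the cube at (10, 7) (footprint 25×8.5) is included at this height (perimeter 67.00 mm); the cube at (9.5, 1) is absent (z outside [14, 23]); Combining (union): the regions partially overlap (shared area 1.75 mm²), so the edge portions inside another operand are dropped and the merged outline is re-measured after clipping — boundary = 101.00 mm; the cylinder at (8.5, 4.5) is absent (z outside [0, 13]); Subtracting the remaining from the first: none of the subtracted shapes is present at this height, so that combined region is unchanged — boundary = 101.00 mm; (rotated 85° about Z; rotation is an isometry so areas/perimeters/island counts are preserved). Overall, the cross-section is a single solid region. Total boundary length (outer) = 101.00 mm.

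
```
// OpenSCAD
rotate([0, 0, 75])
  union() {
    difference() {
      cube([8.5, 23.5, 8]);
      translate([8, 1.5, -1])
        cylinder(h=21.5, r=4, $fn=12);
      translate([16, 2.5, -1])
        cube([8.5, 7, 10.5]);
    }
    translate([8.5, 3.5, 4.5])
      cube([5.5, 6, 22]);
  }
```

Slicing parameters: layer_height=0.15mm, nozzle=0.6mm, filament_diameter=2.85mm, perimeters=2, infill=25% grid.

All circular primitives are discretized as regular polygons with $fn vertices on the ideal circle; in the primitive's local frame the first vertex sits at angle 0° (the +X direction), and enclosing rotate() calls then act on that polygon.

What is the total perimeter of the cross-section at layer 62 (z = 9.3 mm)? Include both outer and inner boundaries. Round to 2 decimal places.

At z = 9.3 mm: the cube does not reach this height (z outside [0, 8]); the r=4 cylinder at (8, 1.5) contributes a regular 12-gon of circumradius 4 (perimeter = 2·12·4.000·sin(180°/12) = 24.85 mm); the 8.5×7 cube at (16, 2.5) contributes its full rectangle (perimeter 31.00 mm); Taking the first minus the rest: the first operand is absent here, so nothing remains; the 5.5×6 cube at (8.5, 3.5) contributes its full rectangle (perimeter 23.00 mm); Combining (union): only the 5.5×6 cube at (8.5, 3.5) is present, so the union is just that shape — boundary = 23.00 mm; (whole slice rotated 75° about Z — lengths, areas and connectivity unchanged). Overall, the cross-section is a single solid region. Total boundary length (outer) = 23.00 mm.

23.00 mm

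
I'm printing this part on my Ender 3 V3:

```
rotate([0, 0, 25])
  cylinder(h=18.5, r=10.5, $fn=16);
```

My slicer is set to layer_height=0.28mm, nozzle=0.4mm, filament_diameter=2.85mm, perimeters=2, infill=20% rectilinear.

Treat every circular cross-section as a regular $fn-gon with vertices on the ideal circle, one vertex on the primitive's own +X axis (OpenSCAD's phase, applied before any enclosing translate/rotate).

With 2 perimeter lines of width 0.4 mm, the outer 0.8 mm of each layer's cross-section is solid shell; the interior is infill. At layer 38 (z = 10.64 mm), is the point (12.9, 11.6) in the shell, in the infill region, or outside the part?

At z = 10.64 mm: the r=10.5 cylinder contributes a regular 16-gon of circumradius 10.5; (whole slice rotated 25° about Z — lengths, areas and connectivity unchanged). Overall, the cross-section is a single solid region. Undo the 25° rotation: the query point maps to (16.594, 5.061) in the un-rotated model frame. The nearest boundary edge runs (10.50, 0.00)→(9.70, 4.02); distance from the point to it = 6.96 mm. The point is not inside any of the regions above, so it lies outside the cross-section (6.96 mm from the nearest boundary).

outside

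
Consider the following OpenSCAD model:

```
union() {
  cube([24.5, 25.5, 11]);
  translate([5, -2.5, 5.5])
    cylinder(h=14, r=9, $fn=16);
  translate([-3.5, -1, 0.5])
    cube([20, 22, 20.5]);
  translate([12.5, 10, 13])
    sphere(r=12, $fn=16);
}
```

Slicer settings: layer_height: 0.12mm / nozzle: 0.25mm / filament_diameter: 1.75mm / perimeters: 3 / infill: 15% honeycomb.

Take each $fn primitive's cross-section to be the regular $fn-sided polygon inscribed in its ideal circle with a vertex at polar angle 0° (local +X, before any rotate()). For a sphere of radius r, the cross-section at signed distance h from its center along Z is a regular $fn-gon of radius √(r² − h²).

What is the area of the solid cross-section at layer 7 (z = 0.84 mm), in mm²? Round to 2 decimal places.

At z = 0.84 mm: the cube is present — its section is the full 24.5×25.5 rectangle (area 624.75 mm²); the cylinder at (5, -2.5) does not reach this height (z outside [5.5, 19.5]); the 20×22 cube at (-3.5, -1) contributes its full rectangle (area 440.00 mm²); the sphere at (12.5, 10) is not intersected at this z (|z−center|=12.160 > r=12); Taking the union: the regions partially overlap — summed areas 1064.75 mm² minus the doubly-counted overlap 346.50 mm² gives 718.25 mm² — area = 718.25 mm². Overall, the cross-section is a single solid region. Net area = 718.25 mm².

718.25 mm²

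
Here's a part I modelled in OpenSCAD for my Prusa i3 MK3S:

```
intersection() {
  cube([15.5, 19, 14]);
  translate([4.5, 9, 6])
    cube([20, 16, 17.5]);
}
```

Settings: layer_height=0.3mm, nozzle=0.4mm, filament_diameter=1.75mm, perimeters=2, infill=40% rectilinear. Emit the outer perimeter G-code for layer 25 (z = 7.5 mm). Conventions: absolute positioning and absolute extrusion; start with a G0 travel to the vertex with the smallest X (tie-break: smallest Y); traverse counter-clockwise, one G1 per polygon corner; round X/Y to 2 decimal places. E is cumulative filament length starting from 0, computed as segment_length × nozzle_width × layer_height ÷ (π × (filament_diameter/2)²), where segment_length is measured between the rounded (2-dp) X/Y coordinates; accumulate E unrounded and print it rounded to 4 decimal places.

At z = 7.5 mm: the 15.5×19 cube contributes its full rectangle; the cube at (4.5, 9) is present — its section is the full 20×16 rectangle; Keeping only the common overlap: the 20×16 cube at (4.5, 9) partially overlaps the 15.5×19 cube; clipping to the common part keeps 110.00 mm² — 1 connected region. The outline is a single polygon with 4 vertices. Extrusion per mm of travel: 0.4 × 0.3 / (π × 0.875²) = 0.049890. Accumulating E over each segment gives final E = 2.0954.

G0 X4.50 Y9.00 Z7.50
G1 X15.50 Y9.00 E0.5488
G1 X15.50 Y19.00 E1.0477
G1 X4.50 Y19.00 E1.5965
G1 X4.50 Y9.00 E2.0954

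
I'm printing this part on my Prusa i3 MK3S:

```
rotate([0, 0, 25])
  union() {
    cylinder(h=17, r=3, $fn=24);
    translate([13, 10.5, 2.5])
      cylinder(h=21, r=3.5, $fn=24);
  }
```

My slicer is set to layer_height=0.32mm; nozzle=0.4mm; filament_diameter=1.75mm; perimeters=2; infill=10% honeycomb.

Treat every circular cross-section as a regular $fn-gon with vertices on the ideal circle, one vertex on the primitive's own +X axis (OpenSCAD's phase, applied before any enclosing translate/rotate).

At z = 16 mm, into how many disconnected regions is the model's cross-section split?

At z = 16 mm: the r=3 cylinder gives a regular 24-gon of circumradius 3 (constant along its height); the r=3.5 cylinder at (13, 10.5) gives a regular 24-gon of circumradius 3.5 (constant along its height); Taking the union: the 2 present regions are separate (no shared area or edge), so areas and boundary lengths simply add and each stays a separate island — 2 connected regions; (rotated 25° about Z; rotation is an isometry so areas/perimeters/island counts are preserved). The result has 2 disconnected regions.

2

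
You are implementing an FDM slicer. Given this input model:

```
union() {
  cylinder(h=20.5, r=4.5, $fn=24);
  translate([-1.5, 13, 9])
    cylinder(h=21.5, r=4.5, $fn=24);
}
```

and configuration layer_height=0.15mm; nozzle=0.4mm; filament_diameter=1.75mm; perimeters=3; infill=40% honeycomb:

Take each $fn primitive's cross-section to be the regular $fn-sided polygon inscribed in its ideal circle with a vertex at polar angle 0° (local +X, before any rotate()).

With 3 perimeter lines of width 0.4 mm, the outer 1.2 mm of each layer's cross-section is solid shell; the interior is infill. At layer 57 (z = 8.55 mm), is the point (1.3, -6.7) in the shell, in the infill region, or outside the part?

outside

At z = 8.55 mm: the r=4.5 cylinder contributes a regular 24-gon of circumradius 4.5; the cylinder at (-1.5, 13) is not intersected at this z (z outside [9, 30.5]); Combining (union): only the r=4.5 cylinder is present, so the union is just that shape — 1 connected region. Overall, the cross-section is a single solid region. The nearest boundary edge runs (-0.00, -4.50)→(1.16, -4.35); distance from the point to it = 2.35 mm. The point is not inside any of the regions above, so it lies outside the cross-section (2.35 mm from the nearest boundary).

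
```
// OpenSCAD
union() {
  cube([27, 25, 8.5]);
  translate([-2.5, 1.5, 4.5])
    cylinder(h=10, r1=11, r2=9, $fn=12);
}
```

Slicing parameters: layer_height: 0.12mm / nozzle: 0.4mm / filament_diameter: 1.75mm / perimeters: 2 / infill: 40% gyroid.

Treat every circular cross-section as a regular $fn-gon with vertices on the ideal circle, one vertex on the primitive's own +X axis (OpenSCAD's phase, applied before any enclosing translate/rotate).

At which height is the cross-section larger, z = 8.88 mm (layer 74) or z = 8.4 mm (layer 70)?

layer 70 (z = 8.4 mm)

Layer 74 (z = 8.88): the cube is absent (z outside [0, 8.5]); the cone at (-2.5, 1.5) (r1=11→r2=9) has section circumradius 10.124 here — a regular 12-gon (area = (12/2)·10.124²·sin(360°/12) = 307.49 mm²); Combining (union): only the cone at (-2.5, 1.5) is present, so the union is just that shape — area = 307.49 mm². So its area = 307.49 mm². Layer 70 (z = 8.4): the 27×25 cube contributes its full rectangle (area 675.00 mm²); the cone at (-2.5, 1.5) contributes a regular 12-gon of circumradius 10.220 (interpolated between r1=11 and r2=9 at t=0.390) (area = (12/2)·10.220²·sin(360°/12) = 313.35 mm²); Taking the union: the regions partially overlap — summed areas 988.35 mm² minus the doubly-counted overlap 64.90 mm² gives 923.44 mm² — area = 923.44 mm². So its area = 923.44 mm². Layer 70 is larger (923.44 vs 307.49 mm²).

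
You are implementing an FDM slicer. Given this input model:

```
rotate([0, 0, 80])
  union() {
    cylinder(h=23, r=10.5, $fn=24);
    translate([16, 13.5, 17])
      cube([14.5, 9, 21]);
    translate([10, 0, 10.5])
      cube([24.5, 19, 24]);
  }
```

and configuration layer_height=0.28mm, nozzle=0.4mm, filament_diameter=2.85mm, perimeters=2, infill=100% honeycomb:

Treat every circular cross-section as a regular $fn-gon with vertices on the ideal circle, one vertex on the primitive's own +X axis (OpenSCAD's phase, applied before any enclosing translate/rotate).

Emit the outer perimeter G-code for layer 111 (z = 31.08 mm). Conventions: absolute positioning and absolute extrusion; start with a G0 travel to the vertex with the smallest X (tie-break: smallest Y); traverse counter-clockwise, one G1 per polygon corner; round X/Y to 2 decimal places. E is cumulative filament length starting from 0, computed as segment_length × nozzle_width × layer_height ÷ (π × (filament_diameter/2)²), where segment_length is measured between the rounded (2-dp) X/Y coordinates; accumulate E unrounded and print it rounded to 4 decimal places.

G0 X-19.38 Y19.66 Z31.08
G1 X-15.93 Y19.06 E0.0615
G1 X-16.97 Y13.15 E0.1668
G1 X1.74 Y9.85 E0.5004
G1 X5.99 Y33.98 E0.9305
G1 X-12.72 Y37.28 E1.2641
G1 X-13.42 Y33.34 E1.3344
G1 X-16.86 Y33.94 E1.3957
G1 X-19.38 Y19.66 E1.6502

At z = 31.08 mm: the cylinder does not reach this height (z outside [0, 23]); the cube at (16, 13.5) (footprint 14.5×9) is included at this height; the cube at (10, 0) (footprint 24.5×19) is included at this height; Merging all regions: the regions partially overlap (shared area 79.75 mm²), so overlapping operands fuse into one piece — 1 connected region; (rotated 80° about Z; rotation is an isometry so areas/perimeters/island counts are preserved). The outline is a single polygon with 8 vertices. Extrusion per mm of travel: 0.4 × 0.28 / (π × 1.425²) = 0.017557. Accumulating E over each segment gives final E = 1.6502.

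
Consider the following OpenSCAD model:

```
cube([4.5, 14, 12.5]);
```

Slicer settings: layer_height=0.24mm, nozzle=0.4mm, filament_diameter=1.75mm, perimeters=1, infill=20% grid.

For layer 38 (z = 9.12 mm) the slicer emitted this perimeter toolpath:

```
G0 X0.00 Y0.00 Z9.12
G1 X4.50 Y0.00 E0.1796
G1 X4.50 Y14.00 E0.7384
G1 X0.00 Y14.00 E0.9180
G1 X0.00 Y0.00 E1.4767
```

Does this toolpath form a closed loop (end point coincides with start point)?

Start point (G0): (0.00, 0.00). End point (last G1): the path returns to the start — closed.

yes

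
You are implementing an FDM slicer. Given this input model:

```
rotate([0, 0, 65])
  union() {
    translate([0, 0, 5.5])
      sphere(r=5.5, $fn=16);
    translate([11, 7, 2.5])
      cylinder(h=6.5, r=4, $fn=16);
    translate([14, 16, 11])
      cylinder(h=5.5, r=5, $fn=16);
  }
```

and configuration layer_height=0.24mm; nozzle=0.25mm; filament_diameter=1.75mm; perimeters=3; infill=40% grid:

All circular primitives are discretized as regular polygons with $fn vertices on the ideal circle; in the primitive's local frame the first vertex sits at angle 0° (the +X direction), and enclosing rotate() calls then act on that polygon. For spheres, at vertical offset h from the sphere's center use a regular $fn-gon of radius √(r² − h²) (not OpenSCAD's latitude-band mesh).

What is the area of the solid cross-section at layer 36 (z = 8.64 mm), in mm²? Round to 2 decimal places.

At z = 8.64 mm: the r=5.5 sphere slices to a regular 16-gon of circumradius 4.516 (√(r²−h²) with h=3.14 from center) (area = (16/2)·4.516²·sin(360°/16) = 62.42 mm²); the r=4 cylinder at (11, 7) contributes a regular 16-gon of circumradius 4 (area = (16/2)·4.000²·sin(360°/16) = 48.98 mm²); the cylinder at (14, 16) does not reach this height (z outside [11, 16.5]); Taking the union: the 2 present regions are separate (no shared area or edge), so areas and boundary lengths simply add and each stays a separate island — area = 111.41 mm²; (whole slice rotated 65° about Z — lengths, areas and connectivity unchanged). Overall, the cross-section has 2 separate islands. Net area = 111.41 mm².

111.41 mm²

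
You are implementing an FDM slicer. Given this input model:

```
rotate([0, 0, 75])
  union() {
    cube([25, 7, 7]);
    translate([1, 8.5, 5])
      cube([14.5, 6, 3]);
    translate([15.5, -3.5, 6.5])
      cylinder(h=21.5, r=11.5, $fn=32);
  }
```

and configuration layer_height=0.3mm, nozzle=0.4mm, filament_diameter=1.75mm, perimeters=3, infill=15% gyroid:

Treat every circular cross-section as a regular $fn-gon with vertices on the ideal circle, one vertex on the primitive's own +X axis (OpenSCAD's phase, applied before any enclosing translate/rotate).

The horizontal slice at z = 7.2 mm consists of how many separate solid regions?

2

At z = 7.2 mm: the cube is not intersected at this z (z outside [0, 7]); the cube at (1, 8.5) is present — its section is the full 14.5×6 rectangle; the cylinder at (15.5, -3.5): section is a regular 32-gon, circumradius r=11.5; Merging all regions: the 2 present regions are separate (no shared area or edge), so areas and boundary lengths simply add and each stays a separate island — 2 connected regions; (rotated 75° about Z; rotation is an isometry so areas/perimeters/island counts are preserved). The result has 2 disconnected regions.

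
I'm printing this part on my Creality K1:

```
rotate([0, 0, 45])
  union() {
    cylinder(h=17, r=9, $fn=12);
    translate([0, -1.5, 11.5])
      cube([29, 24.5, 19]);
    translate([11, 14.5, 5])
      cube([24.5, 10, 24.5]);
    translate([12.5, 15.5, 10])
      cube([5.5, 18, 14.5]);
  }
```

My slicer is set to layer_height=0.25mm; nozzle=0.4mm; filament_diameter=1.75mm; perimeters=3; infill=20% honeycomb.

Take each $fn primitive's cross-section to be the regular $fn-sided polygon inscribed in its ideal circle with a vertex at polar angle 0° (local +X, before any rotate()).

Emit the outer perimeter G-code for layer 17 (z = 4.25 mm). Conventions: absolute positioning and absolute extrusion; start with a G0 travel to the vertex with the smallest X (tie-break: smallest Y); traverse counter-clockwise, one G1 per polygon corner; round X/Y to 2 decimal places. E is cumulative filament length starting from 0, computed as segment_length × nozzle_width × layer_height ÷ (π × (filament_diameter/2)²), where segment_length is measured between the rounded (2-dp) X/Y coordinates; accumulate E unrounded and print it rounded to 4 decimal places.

At z = 4.25 mm: the r=9 cylinder gives a regular 12-gon of circumradius 9 (constant along its height); the cube at (0, -1.5) does not reach this height (z outside [11.5, 30.5]); the cube at (11, 14.5) does not reach this height (z outside [5, 29.5]); the cube at (12.5, 15.5) does not reach this height (z outside [10, 24.5]); Taking the union: only the r=9 cylinder is present, so the union is just that shape — 1 connected region; (whole slice rotated 45° about Z — lengths, areas and connectivity unchanged). The outline is a single polygon with 12 vertices. Extrusion per mm of travel: 0.4 × 0.25 / (π × 0.875²) = 0.041575. Accumulating E over each segment gives final E = 2.3232.

G0 X-8.69 Y-2.33 Z4.25
G1 X-6.36 Y-6.36 E0.1935
G1 X-2.33 Y-8.69 E0.3871
G1 X2.33 Y-8.69 E0.5808
G1 X6.36 Y-6.36 E0.7743
G1 X8.69 Y-2.33 E0.9679
G1 X8.69 Y2.33 E1.1616
G1 X6.36 Y6.36 E1.3552
G1 X2.33 Y8.69 E1.5487
G1 X-2.33 Y8.69 E1.7424
G1 X-6.36 Y6.36 E1.9360
G1 X-8.69 Y2.33 E2.1295
G1 X-8.69 Y-2.33 E2.3232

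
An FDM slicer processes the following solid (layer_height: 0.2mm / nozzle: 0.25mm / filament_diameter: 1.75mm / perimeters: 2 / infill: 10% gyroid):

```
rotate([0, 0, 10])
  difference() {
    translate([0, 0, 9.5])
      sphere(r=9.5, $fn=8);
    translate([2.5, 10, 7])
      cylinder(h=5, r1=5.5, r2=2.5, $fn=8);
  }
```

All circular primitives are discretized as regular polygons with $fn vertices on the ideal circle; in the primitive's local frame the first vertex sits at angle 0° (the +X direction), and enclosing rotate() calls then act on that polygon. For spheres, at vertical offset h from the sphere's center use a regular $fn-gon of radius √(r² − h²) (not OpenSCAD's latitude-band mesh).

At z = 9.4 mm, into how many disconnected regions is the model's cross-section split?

1

At z = 9.4 mm: the sphere: section is a regular 8-gon, circumradius = √(r²−h²) = √(9.5²−0.1²) = 9.499; the cone at (2.5, 10) (r1=5.5→r2=2.5) has section circumradius 4.060 here — a regular 8-gon; After the difference (first − rest): starting from the r=9.5 sphere, the cone at (2.5, 10) partially overlaps it — only the 11.89 mm² overlap (of its 46.62 mm²) is removed, clipping the outline — 1 connected region; (whole slice rotated 10° about Z — lengths, areas and connectivity unchanged). The result has 1 disconnected region.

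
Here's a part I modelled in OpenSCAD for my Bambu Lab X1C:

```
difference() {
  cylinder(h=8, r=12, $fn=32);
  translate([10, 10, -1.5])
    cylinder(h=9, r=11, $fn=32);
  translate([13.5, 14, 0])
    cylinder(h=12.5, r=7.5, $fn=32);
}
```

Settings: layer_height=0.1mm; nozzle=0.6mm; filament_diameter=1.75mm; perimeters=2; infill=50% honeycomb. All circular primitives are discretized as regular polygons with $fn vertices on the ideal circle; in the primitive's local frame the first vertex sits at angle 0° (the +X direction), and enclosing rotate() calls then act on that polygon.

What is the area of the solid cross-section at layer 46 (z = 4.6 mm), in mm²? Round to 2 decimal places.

339.15 mm²

At z = 4.6 mm: the r=12 cylinder gives a regular 32-gon of circumradius 12 (constant along its height) (area = (32/2)·12.000²·sin(360°/32) = 449.49 mm²); the r=11 cylinder at (10, 10) gives a regular 32-gon of circumradius 11 (constant along its height) (area = (32/2)·11.000²·sin(360°/32) = 377.69 mm²); the r=7.5 cylinder at (13.5, 14) gives a regular 32-gon of circumradius 7.5 (constant along its height) (area = (32/2)·7.500²·sin(360°/32) = 175.58 mm²); Subtracting the remaining from the first: starting from the r=12 cylinder (449.49 mm²), the r=11 cylinder at (10, 10) partially overlaps it — only the 110.34 mm² overlap (of its 377.69 mm²) is removed, clipping the outline; the r=7.5 cylinder at (13.5, 14) misses the remaining region (no effect) — area = 339.15 mm². Overall, the cross-section is a single solid region. Net area = 339.15 mm².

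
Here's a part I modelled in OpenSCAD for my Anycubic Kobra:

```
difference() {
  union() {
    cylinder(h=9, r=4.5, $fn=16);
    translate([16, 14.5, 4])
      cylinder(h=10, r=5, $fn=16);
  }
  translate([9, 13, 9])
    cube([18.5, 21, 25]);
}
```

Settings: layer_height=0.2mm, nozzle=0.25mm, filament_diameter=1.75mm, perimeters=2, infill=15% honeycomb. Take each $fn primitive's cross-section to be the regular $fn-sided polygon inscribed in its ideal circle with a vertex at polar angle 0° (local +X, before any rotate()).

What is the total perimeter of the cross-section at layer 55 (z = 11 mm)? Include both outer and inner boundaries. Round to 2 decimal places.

At z = 11 mm: the cylinder does not reach this height (z outside [0, 9]); the r=5 cylinder at (16, 14.5) gives a regular 16-gon of circumradius 5 (constant along its height) (perimeter = 2·16·5.000·sin(180°/16) = 31.21 mm); Merging all regions: only the r=5 cylinder at (16, 14.5) is present, so the union is just that shape — boundary = 31.21 mm; the 18.5×21 cube at (9, 13) contributes its full rectangle (perimeter 79.00 mm); After the difference (first − rest): starting from that combined region, the 18.5×21 cube at (9, 13) partially overlaps it — only the 52.82 mm² overlap (of its 388.50 mm²) is removed, clipping the outline — boundary = 21.95 mm. Overall, the cross-section is a single solid region. Total boundary length (outer) = 21.95 mm.

21.95 mm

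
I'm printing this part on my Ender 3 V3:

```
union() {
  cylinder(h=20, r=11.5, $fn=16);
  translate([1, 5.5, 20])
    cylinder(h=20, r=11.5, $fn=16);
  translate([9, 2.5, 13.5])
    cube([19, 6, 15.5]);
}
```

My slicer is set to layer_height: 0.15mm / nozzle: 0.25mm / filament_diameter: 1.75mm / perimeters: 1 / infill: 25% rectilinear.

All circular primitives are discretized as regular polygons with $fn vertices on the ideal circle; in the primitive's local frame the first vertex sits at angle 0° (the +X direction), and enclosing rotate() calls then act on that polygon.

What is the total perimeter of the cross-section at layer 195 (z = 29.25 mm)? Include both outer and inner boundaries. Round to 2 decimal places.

At z = 29.25 mm: the cylinder does not reach this height (z outside [0, 20]); the cylinder at (1, 5.5): section is a regular 16-gon, circumradius r=11.5 (perimeter = 2·16·11.500·sin(180°/16) = 71.79 mm); the cube at (9, 2.5) is absent (z outside [13.5, 29]); Combining (union): only the r=11.5 cylinder at (1, 5.5) is present, so the union is just that shape — boundary = 71.79 mm. Overall, the cross-section is a single solid region. Total boundary length (outer) = 71.79 mm.

71.79 mm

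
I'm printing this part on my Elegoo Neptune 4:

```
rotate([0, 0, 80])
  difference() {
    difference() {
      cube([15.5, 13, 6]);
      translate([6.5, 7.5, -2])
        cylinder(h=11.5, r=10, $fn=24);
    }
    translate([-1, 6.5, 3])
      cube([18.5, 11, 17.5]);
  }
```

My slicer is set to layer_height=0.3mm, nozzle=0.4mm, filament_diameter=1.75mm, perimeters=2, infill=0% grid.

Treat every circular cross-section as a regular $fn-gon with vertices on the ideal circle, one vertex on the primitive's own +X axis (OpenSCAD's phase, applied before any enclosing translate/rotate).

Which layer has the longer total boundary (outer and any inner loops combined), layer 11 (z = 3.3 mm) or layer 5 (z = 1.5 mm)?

layer 5 (z = 1.5 mm)

Layer 11 (z = 3.3): the 15.5×13 cube contributes its full rectangle (perimeter 57.00 mm); the r=10 cylinder at (6.5, 7.5) gives a regular 24-gon of circumradius 10 (constant along its height) (perimeter = 2·24·10.000·sin(180°/24) = 62.65 mm); Taking the first minus the rest: starting from the 15.5×13 cube, the r=10 cylinder at (6.5, 7.5) partially overlaps it — only the 197.66 mm² overlap (of its 310.58 mm²) is removed, clipping the outline — boundary = 13.57 mm; the cube at (-1, 6.5) (footprint 18.5×11) is included at this height (perimeter 59.00 mm); After the difference (first − rest): starting from the result so far, the 18.5×11 cube at (-1, 6.5) partially overlaps it — only the 0.41 mm² overlap (of its 203.50 mm²) is removed, clipping the outline — boundary = 10.01 mm; (whole slice rotated 80° about Z — lengths, areas and connectivity unchanged). So its perimeter = 10.01 mm. Layer 5 (z = 1.5): the 15.5×13 cube contributes its full rectangle (perimeter 57.00 mm); the r=10 cylinder at (6.5, 7.5) gives a regular 24-gon of circumradius 10 (constant along its height) (perimeter = 2·24·10.000·sin(180°/24) = 62.65 mm); After the difference (first − rest): starting from the 15.5×13 cube, the r=10 cylinder at (6.5, 7.5) partially overlaps it — only the 197.66 mm² overlap (of its 310.58 mm²) is removed, clipping the outline — boundary = 13.57 mm; the cube at (-1, 6.5) does not reach this height (z outside [3, 20.5]); Taking the first minus the rest: none of the subtracted shapes is present at this height, so that combined region is unchanged — boundary = 13.57 mm; (whole slice rotated 80° about Z — lengths, areas and connectivity unchanged). So its perimeter = 13.57 mm. Layer 5 is larger (13.57 vs 10.01 mm).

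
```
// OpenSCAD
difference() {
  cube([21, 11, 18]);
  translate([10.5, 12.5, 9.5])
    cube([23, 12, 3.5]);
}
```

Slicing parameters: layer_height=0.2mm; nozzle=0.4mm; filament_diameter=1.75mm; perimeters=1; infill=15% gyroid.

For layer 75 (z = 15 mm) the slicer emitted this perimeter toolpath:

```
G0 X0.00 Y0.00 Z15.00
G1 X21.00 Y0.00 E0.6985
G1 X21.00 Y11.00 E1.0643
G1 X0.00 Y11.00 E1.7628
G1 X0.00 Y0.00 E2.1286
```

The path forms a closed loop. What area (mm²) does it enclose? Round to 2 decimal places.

Apply the shoelace formula to the sequence of (X, Y) vertices; enclosed area = 231.00 mm².

231.00 mm²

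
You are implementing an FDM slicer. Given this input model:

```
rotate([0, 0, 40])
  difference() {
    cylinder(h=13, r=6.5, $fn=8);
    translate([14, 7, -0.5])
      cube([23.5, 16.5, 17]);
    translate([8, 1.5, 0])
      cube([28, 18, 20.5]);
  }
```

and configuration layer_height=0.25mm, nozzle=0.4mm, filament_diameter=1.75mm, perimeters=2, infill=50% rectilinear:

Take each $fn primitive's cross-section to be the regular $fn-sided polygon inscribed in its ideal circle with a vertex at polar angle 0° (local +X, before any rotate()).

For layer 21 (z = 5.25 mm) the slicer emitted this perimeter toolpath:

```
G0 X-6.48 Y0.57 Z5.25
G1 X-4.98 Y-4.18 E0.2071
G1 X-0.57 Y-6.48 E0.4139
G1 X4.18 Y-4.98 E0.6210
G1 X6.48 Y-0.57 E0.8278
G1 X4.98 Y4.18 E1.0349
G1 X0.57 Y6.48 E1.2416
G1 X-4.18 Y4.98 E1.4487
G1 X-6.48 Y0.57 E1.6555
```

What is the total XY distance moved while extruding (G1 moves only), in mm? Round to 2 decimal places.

Sum the Euclidean lengths of each G1 segment: total = 39.82 mm.

39.82 mm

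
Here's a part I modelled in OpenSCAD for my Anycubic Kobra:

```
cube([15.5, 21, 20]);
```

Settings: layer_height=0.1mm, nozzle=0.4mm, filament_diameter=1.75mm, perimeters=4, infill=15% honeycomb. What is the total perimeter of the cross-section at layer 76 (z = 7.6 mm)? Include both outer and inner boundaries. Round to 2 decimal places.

At z = 7.6 mm: the cube (footprint 15.5×21) is included at this height (perimeter 73.00 mm). Overall, the cross-section is a single solid region. Total boundary length (outer) = 73.00 mm.

73.00 mm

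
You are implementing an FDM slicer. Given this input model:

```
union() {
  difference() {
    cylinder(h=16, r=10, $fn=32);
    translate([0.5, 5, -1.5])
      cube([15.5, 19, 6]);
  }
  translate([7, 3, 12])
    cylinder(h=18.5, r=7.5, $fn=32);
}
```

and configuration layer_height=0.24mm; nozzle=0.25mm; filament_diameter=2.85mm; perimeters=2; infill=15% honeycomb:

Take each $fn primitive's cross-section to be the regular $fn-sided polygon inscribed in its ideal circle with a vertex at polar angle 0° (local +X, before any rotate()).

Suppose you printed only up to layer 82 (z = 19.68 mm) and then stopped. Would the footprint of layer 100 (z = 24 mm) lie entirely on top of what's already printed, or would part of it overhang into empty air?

Compare the two slices. At z = 19.68: the cylinder does not reach this height (z outside [0, 16]); the cube at (0.5, 5) is absent (z outside [-1.5, 4.5]); After the difference (first − rest): the first operand is absent here, so nothing remains; the r=7.5 cylinder at (7, 3) contributes a regular 32-gon of circumradius 7.5 (area = (32/2)·7.500²·sin(360°/32) = 175.58 mm²); Taking the union: only the r=7.5 cylinder at (7, 3) is present, so the union is just that shape — area = 175.58 mm². At z = 24: the cylinder does not reach this height (z outside [0, 16]); the cube at (0.5, 5) is absent (z outside [-1.5, 4.5]); Subtracting the remaining from the first: the first operand is absent here, so nothing remains; the r=7.5 cylinder at (7, 3) contributes a regular 32-gon of circumradius 7.5 (area = (32/2)·7.500²·sin(360°/32) = 175.58 mm²); Merging all regions: only the r=7.5 cylinder at (7, 3) is present, so the union is just that shape — area = 175.58 mm². Checking containment: the cross-section at z = 24 is a subset of the cross-section at z = 19.68.

entirely on top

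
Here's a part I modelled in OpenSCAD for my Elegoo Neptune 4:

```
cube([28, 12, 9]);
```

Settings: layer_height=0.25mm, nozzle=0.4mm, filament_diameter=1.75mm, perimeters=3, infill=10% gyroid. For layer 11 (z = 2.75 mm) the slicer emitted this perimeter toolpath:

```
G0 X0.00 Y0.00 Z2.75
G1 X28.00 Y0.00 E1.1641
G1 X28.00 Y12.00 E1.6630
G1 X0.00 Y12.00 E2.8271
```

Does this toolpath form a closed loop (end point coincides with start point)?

no

Start point (G0): (0.00, 0.00). End point (last G1): the path does not return to the start — open.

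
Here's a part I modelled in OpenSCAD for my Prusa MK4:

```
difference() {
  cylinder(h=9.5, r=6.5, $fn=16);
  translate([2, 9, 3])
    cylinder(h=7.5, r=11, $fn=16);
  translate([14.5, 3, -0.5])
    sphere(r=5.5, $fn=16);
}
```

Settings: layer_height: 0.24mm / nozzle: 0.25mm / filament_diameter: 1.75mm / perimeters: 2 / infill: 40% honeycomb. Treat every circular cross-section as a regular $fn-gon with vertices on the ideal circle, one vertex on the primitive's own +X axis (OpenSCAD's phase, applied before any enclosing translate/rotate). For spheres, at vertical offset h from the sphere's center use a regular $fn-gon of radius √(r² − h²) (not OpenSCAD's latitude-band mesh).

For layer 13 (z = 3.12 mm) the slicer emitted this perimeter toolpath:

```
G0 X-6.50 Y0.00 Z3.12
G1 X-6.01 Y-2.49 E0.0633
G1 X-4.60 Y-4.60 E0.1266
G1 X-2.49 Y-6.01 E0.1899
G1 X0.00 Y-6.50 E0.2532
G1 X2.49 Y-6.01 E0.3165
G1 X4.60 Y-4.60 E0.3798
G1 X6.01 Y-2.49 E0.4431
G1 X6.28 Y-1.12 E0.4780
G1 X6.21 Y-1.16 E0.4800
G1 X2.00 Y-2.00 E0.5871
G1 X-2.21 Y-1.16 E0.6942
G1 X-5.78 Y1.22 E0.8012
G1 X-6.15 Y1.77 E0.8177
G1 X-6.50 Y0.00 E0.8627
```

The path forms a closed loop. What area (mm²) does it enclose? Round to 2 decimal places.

52.22 mm²

Apply the shoelace formula to the sequence of (X, Y) vertices; enclosed area = 52.22 mm².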